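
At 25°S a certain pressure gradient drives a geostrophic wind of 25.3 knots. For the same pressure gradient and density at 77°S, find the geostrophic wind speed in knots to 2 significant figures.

11 knots

With the same pressure gradient and density, V_g ∝ 1/f ∝ 1/sin φ.
V₂ = V₁ · sin φ₁ / sin φ₂ = 25.3 × sin 25° / sin 77°
V₂ = 25.3 × 0.4226/0.9744 = 11 knots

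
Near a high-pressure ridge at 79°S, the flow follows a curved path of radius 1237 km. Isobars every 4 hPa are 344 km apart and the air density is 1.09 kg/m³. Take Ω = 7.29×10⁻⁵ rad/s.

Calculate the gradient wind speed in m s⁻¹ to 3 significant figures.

7.80 m s⁻¹

Coriolis parameter at 79°S:
f = 2Ω sin φ = 2 × 7.29×10⁻⁵ × sin 79° = 1.43×10⁻⁴ s⁻¹
Pressure gradient: |∂P/∂n| = 400 Pa / 344000 m = 1.16×10⁻³ Pa/m
Geostrophic speed: V_g = |∂P/∂n|/(fρ) = 1.16×10⁻³/(1.43×10⁻⁴ × 1.09) = 7.45 m/s
Around a high, pressure-gradient force acts outward with centrifugal, so Coriolis balances both:
fV = (1/ρ)|∂P/∂n| + V²/R  →  V² − fR·V + fR·V_g = 0
With fR = 1.43×10⁻⁴ × 1237×10³ m = 177 m/s:
V = [fR − √((fR)² − 4 fR V_g)]/2 = [177 − √(177² − 4×177×7.45)]/2 = 7.8 m/s
Supergeostrophic (V > V_g = 7.45 m/s), as expected around a high.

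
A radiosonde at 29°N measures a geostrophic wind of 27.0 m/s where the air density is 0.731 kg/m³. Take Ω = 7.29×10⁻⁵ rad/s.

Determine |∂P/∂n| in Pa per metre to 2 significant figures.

1.4×10⁻³ Pa/m

Coriolis parameter at 29°N:
f = 2Ω sin φ = 2 × 7.29×10⁻⁵ × sin 29° = 7.07×10⁻⁵ s⁻¹
Geostrophic balance rearranged: |∂P/∂n| = f ρ V_g
|∂P/∂n| = 7.07×10⁻⁵ × 0.731 × 27.0 = 1.40×10⁻³ Pa/m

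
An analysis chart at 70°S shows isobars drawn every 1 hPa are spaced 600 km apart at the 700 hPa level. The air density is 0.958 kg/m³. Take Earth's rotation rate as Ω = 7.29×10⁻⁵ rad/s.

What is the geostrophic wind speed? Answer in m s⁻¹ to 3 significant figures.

Coriolis parameter at 70°S:
f = 2Ω sin φ = 2 × 7.29×10⁻⁵ × sin 70° = 1.37×10⁻⁴ s⁻¹
Pressure gradient: |∂P/∂n| = 100 Pa / 600000 m = 1.67×10⁻⁴ Pa/m
Geostrophic balance (pressure-gradient force = Coriolis force):
V_g = (1/(fρ)) |∂P/∂n| = 1.67×10⁻⁴ / (1.37×10⁻⁴ × 0.958) = 1.27 m/s

1.27 m s⁻¹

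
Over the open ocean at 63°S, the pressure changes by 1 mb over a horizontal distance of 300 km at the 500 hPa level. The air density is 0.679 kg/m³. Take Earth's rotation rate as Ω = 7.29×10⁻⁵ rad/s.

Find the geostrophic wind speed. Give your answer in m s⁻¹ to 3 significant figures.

Coriolis parameter at 63°S:
f = 2Ω sin φ = 2 × 7.29×10⁻⁵ × sin 63° = 1.30×10⁻⁴ s⁻¹
Pressure gradient: |∂P/∂n| = 100 Pa / 300000 m = 3.33×10⁻⁴ Pa/m
Geostrophic balance (pressure-gradient force = Coriolis force):
V_g = (1/(fρ)) |∂P/∂n| = 3.33×10⁻⁴ / (1.30×10⁻⁴ × 0.679) = 3.78 m/s

3.78 m s⁻¹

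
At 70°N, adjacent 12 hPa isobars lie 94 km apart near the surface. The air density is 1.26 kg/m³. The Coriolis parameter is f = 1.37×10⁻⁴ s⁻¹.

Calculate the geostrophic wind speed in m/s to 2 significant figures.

Pressure gradient: |∂P/∂n| = 1200 Pa / 94000 m = 1.28×10⁻² Pa/m
Geostrophic balance (pressure-gradient force = Coriolis force):
V_g = (1/(fρ)) |∂P/∂n| = 1.28×10⁻² / (1.37×10⁻⁴ × 1.26) = 74.0 m/s

74 m/s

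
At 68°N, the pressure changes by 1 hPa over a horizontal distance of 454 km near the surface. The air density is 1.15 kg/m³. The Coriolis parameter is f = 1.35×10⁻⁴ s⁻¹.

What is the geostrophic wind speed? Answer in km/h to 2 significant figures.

5.1 km/h

Pressure gradient: |∂P/∂n| = 100 Pa / 454000 m = 2.20×10⁻⁴ Pa/m
Geostrophic balance (pressure-gradient force = Coriolis force):
V_g = (1/(fρ)) |∂P/∂n| = 2.20×10⁻⁴ / (1.35×10⁻⁴ × 1.15) = 1.42 m/s
Converting: 1.42 m/s × 3.6 = 5.1 km/h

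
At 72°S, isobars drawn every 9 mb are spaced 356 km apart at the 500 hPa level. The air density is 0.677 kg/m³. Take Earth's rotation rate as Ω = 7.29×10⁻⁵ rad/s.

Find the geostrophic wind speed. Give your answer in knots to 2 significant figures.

Coriolis parameter at 72°S:
f = 2Ω sin φ = 2 × 7.29×10⁻⁵ × sin 72° = 1.39×10⁻⁴ s⁻¹
Pressure gradient: |∂P/∂n| = 900 Pa / 356000 m = 2.53×10⁻³ Pa/m
Geostrophic balance (pressure-gradient force = Coriolis force):
V_g = (1/(fρ)) |∂P/∂n| = 2.53×10⁻³ / (1.39×10⁻⁴ × 0.677) = 26.9 m/s
Converting: 26.9 m/s × 1.944 = 52 knots

52 knots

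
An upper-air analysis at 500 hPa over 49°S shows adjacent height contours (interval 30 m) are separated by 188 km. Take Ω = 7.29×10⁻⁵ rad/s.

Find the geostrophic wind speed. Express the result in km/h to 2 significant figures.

Coriolis parameter at 49°S:
f = 2Ω sin φ = 2 × 7.29×10⁻⁵ × sin 49° = 1.10×10⁻⁴ s⁻¹
Height gradient: |∂Z/∂n| = 30 m / 188000 m = 1.60×10⁻⁴
On a pressure surface, geostrophic balance gives V_g = (g/f)|∂Z/∂n|:
V_g = 9.81 × 1.60×10⁻⁴ / 1.10×10⁻⁴ = 14.2 m/s
Converting: 14.2 m/s × 3.6 = 51 km/h

51 km/h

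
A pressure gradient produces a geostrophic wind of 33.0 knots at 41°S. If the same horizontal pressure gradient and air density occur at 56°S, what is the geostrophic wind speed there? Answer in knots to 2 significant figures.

With the same pressure gradient and density, V_g ∝ 1/f ∝ 1/sin φ.
V₂ = V₁ · sin φ₁ / sin φ₂ = 33.0 × sin 41° / sin 56°
V₂ = 33.0 × 0.6561/0.8290 = 26 knots

26 knots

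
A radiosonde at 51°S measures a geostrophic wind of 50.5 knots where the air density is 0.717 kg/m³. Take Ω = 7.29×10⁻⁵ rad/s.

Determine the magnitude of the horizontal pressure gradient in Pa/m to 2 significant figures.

2.1×10⁻³ Pa/m

Coriolis parameter at 51°S:
f = 2Ω sin φ = 2 × 7.29×10⁻⁵ × sin 51° = 1.13×10⁻⁴ s⁻¹
Wind speed in SI: 50.5 knots = 26.0 m/s
Geostrophic balance rearranged: |∂P/∂n| = f ρ V_g
|∂P/∂n| = 1.13×10⁻⁴ × 0.717 × 26.0 = 2.11×10⁻³ Pa/m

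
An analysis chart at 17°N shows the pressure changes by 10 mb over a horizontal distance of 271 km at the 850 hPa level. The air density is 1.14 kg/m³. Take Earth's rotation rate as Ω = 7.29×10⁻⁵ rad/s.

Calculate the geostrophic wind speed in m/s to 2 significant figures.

76 m/s

Coriolis parameter at 17°N:
f = 2Ω sin φ = 2 × 7.29×10⁻⁵ × sin 17° = 4.26×10⁻⁵ s⁻¹
Pressure gradient: |∂P/∂n| = 1000 Pa / 271000 m = 3.69×10⁻³ Pa/m
Geostrophic balance (pressure-gradient force = Coriolis force):
V_g = (1/(fρ)) |∂P/∂n| = 3.69×10⁻³ / (4.26×10⁻⁵ × 1.14) = 75.9 m/s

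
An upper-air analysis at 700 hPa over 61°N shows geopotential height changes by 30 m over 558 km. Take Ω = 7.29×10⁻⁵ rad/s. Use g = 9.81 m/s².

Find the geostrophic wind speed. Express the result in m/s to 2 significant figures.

4.1 m/s

Coriolis parameter at 61°N:
f = 2Ω sin φ = 2 × 7.29×10⁻⁵ × sin 61° = 1.28×10⁻⁴ s⁻¹
Height gradient: |∂Z/∂n| = 30 m / 558000 m = 5.38×10⁻⁵
On a pressure surface, geostrophic balance gives V_g = (g/f)|∂Z/∂n|:
V_g = 9.81 × 5.38×10⁻⁵ / 1.28×10⁻⁴ = 4.14 m/s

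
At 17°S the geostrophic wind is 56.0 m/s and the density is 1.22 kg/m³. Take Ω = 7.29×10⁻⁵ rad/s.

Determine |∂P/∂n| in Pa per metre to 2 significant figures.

Coriolis parameter at 17°S:
f = 2Ω sin φ = 2 × 7.29×10⁻⁵ × sin 17° = 4.26×10⁻⁵ s⁻¹
Geostrophic balance rearranged: |∂P/∂n| = f ρ V_g
|∂P/∂n| = 4.26×10⁻⁵ × 1.22 × 56.0 = 2.91×10⁻³ Pa/m

2.9×10⁻³ Pa/m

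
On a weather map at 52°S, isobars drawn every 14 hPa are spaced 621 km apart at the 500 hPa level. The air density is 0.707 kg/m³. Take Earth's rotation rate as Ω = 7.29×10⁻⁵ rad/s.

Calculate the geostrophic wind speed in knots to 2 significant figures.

54 knots

Coriolis parameter at 52°S:
f = 2Ω sin φ = 2 × 7.29×10⁻⁵ × sin 52° = 1.15×10⁻⁴ s⁻¹
Pressure gradient: |∂P/∂n| = 1400 Pa / 621000 m = 2.25×10⁻³ Pa/m
Geostrophic balance (pressure-gradient force = Coriolis force):
V_g = (1/(fρ)) |∂P/∂n| = 2.25×10⁻³ / (1.15×10⁻⁴ × 0.707) = 27.8 m/s
Converting: 27.8 m/s × 1.944 = 54 knots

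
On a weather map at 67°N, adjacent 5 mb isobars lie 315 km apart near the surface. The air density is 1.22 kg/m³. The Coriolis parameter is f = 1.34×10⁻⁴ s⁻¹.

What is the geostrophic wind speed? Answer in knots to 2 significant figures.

Pressure gradient: |∂P/∂n| = 500 Pa / 315000 m = 1.59×10⁻³ Pa/m
Geostrophic balance (pressure-gradient force = Coriolis force):
V_g = (1/(fρ)) |∂P/∂n| = 1.59×10⁻³ / (1.34×10⁻⁴ × 1.22) = 9.71 m/s
Converting: 9.71 m/s × 1.944 = 19 knots

19 knots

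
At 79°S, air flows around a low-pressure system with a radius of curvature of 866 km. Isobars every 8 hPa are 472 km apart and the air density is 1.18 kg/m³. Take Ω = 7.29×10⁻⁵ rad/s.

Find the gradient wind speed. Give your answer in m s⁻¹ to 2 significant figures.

Coriolis parameter at 79°S:
f = 2Ω sin φ = 2 × 7.29×10⁻⁵ × sin 79° = 1.43×10⁻⁴ s⁻¹
Pressure gradient: |∂P/∂n| = 800 Pa / 472000 m = 1.69×10⁻³ Pa/m
Geostrophic speed: V_g = |∂P/∂n|/(fρ) = 1.69×10⁻³/(1.43×10⁻⁴ × 1.18) = 10.0 m/s
Around a low, centrifugal force acts outward with Coriolis, so pressure-gradient force balances both:
(1/ρ)|∂P/∂n| = fV + V²/R  →  V² + fR·V − fR·V_g = 0
With fR = 1.43×10⁻⁴ × 866×10³ m = 124 m/s:
V = [−fR + √((fR)² + 4 fR V_g)]/2 = [−124 + √(124² + 4×124×10)]/2 = 9.33 m/s
Subgeostrophic (V < V_g = 10 m/s), as expected around a low.

9.3 m s⁻¹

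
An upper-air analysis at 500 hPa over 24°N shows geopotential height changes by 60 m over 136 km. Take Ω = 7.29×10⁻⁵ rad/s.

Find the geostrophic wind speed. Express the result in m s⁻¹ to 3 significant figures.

Coriolis parameter at 24°N:
f = 2Ω sin φ = 2 × 7.29×10⁻⁵ × sin 24° = 5.93×10⁻⁵ s⁻¹
Height gradient: |∂Z/∂n| = 60 m / 136000 m = 4.41×10⁻⁴
On a pressure surface, geostrophic balance gives V_g = (g/f)|∂Z/∂n|:
V_g = 9.81 × 4.41×10⁻⁴ / 5.93×10⁻⁵ = 73.0 m/s

73.0 m s⁻¹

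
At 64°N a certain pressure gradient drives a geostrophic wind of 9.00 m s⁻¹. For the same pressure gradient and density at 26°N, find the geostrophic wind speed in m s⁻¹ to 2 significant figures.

18 m s⁻¹

With the same pressure gradient and density, V_g ∝ 1/f ∝ 1/sin φ.
V₂ = V₁ · sin φ₁ / sin φ₂ = 9.00 × sin 64° / sin 26°
V₂ = 9.00 × 0.8988/0.4384 = 18 m s⁻¹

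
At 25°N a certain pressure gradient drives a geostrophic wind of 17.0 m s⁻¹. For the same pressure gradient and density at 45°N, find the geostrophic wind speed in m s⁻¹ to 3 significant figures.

With the same pressure gradient and density, V_g ∝ 1/f ∝ 1/sin φ.
V₂ = V₁ · sin φ₁ / sin φ₂ = 17.0 × sin 25° / sin 45°
V₂ = 17.0 × 0.4226/0.7071 = 10.2 m s⁻¹

10.2 m s⁻¹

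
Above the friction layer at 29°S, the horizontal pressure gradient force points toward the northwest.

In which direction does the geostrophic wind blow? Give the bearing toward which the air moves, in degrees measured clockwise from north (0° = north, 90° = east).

225°

The pressure-gradient force points toward the northwest (bearing 315°).
Geostrophic balance: in the Southern Hemisphere the Coriolis force deflects motion to the left, so the geostrophic wind blows 90° to the left of the pressure-gradient force (low pressure on the right).
Rotating 315° by 90° counterclockwise gives 225° — the wind blows toward the southwest.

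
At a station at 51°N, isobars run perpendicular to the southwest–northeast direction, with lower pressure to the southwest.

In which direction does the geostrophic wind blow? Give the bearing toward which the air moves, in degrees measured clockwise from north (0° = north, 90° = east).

315°

The pressure-gradient force points toward the southwest (bearing 225°).
Geostrophic balance: in the Northern Hemisphere the Coriolis force deflects motion to the right, so the geostrophic wind blows 90° to the right of the pressure-gradient force (low pressure on the left).
Rotating 225° by 90° clockwise gives 315° — the wind blows toward the northwest.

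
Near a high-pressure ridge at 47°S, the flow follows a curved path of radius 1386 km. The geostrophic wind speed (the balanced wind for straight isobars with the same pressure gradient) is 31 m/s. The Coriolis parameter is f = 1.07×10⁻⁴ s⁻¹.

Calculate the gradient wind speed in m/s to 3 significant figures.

Around a high, pressure-gradient force acts outward with centrifugal, so Coriolis balances both:
fV = (1/ρ)|∂P/∂n| + V²/R  →  V² − fR·V + fR·V_g = 0
With fR = 1.07×10⁻⁴ × 1386×10³ m = 148 m/s:
V = [fR − √((fR)² − 4 fR V_g)]/2 = [148 − √(148² − 4×148×31)]/2 = 44.1 m/s
Supergeostrophic (V > V_g = 31 m/s), as expected around a high.

44.1 m/s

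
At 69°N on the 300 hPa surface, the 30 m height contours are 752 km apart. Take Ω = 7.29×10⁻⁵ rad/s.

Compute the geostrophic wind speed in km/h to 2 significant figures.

Coriolis parameter at 69°N:
f = 2Ω sin φ = 2 × 7.29×10⁻⁵ × sin 69° = 1.36×10⁻⁴ s⁻¹
Height gradient: |∂Z/∂n| = 30 m / 752000 m = 3.99×10⁻⁵
On a pressure surface, geostrophic balance gives V_g = (g/f)|∂Z/∂n|:
V_g = 9.81 × 3.99×10⁻⁵ / 1.36×10⁻⁴ = 2.88 m/s
Converting: 2.88 m/s × 3.6 = 10 km/h

10 km/h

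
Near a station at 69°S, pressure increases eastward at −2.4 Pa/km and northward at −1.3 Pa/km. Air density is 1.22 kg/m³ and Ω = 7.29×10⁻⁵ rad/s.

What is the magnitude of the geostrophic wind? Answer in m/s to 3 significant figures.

16.4 m/s

Coriolis parameter at 69°S:
f = 2Ω sin φ = 2 × 7.29×10⁻⁵ × sin 69° = 1.36×10⁻⁴ s⁻¹
In the Southern Hemisphere f is negative: f = −1.36×10⁻⁴ s⁻¹.
Component geostrophic relations (x east, y north):
u_g = −(1/(fρ)) ∂P/∂y,  v_g = (1/(fρ)) ∂P/∂x
u_g = −(−1.3×10⁻³)/(−1.36×10⁻⁴ × 1.22) = −7.83 m/s;  v_g = (−2.4×10⁻³)/(−1.36×10⁻⁴ × 1.22) = 14.5 m/s
|V_g| = √(u_g² + v_g²) = 16.4 m/s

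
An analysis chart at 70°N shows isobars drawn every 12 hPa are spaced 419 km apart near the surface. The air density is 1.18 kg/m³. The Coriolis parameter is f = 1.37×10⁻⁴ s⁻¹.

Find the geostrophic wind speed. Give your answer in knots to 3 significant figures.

Pressure gradient: |∂P/∂n| = 1200 Pa / 419000 m = 2.86×10⁻³ Pa/m
Geostrophic balance (pressure-gradient force = Coriolis force):
V_g = (1/(fρ)) |∂P/∂n| = 2.86×10⁻³ / (1.37×10⁻⁴ × 1.18) = 17.7 m/s
Converting: 17.7 m/s × 1.944 = 34.4 knots

34.4 knots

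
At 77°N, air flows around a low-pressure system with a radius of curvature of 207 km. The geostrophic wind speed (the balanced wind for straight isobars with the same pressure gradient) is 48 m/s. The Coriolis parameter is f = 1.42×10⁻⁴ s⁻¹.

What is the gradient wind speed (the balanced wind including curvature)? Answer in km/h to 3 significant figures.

Around a low, centrifugal force acts outward with Coriolis, so pressure-gradient force balances both:
(1/ρ)|∂P/∂n| = fV + V²/R  →  V² + fR·V − fR·V_g = 0
With fR = 1.42×10⁻⁴ × 207×10³ m = 29.4 m/s:
V = [−fR + √((fR)² + 4 fR V_g)]/2 = [−29.4 + √(29.4² + 4×29.4×48)]/2 = 25.6 m/s
Subgeostrophic (V < V_g = 48 m/s), as expected around a low.
Converting: 25.6 m/s × 3.6 = 92.3 km/h

92.3 km/h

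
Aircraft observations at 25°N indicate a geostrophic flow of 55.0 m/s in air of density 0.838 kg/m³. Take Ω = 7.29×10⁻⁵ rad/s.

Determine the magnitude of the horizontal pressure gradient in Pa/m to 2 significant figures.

Coriolis parameter at 25°N:
f = 2Ω sin φ = 2 × 7.29×10⁻⁵ × sin 25° = 6.16×10⁻⁵ s⁻¹
Geostrophic balance rearranged: |∂P/∂n| = f ρ V_g
|∂P/∂n| = 6.16×10⁻⁵ × 0.838 × 55.0 = 2.84×10⁻³ Pa/m

2.8×10⁻³ Pa/m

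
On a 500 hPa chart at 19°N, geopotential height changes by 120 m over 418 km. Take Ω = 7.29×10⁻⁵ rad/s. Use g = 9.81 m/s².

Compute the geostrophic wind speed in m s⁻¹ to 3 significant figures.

Coriolis parameter at 19°N:
f = 2Ω sin φ = 2 × 7.29×10⁻⁵ × sin 19° = 4.75×10⁻⁵ s⁻¹
Height gradient: |∂Z/∂n| = 120 m / 418000 m = 2.87×10⁻⁴
On a pressure surface, geostrophic balance gives V_g = (g/f)|∂Z/∂n|:
V_g = 9.81 × 2.87×10⁻⁴ / 4.75×10⁻⁵ = 59.3 m/s

59.3 m s⁻¹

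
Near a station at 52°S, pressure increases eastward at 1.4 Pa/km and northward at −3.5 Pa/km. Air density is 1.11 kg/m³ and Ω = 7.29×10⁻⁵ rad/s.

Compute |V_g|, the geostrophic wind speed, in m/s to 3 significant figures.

29.6 m/s

Coriolis parameter at 52°S:
f = 2Ω sin φ = 2 × 7.29×10⁻⁵ × sin 52° = 1.15×10⁻⁴ s⁻¹
In the Southern Hemisphere f is negative: f = −1.15×10⁻⁴ s⁻¹.
Component geostrophic relations (x east, y north):
u_g = −(1/(fρ)) ∂P/∂y,  v_g = (1/(fρ)) ∂P/∂x
u_g = −(−3.5×10⁻³)/(−1.15×10⁻⁴ × 1.11) = −27.4 m/s;  v_g = (1.4×10⁻³)/(−1.15×10⁻⁴ × 1.11) = −11.0 m/s
|V_g| = √(u_g² + v_g²) = 29.6 m/s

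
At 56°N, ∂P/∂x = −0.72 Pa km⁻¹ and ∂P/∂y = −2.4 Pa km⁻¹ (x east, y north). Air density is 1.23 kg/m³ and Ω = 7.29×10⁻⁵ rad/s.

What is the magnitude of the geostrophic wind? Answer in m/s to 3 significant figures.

Coriolis parameter at 56°N:
f = 2Ω sin φ = 2 × 7.29×10⁻⁵ × sin 56° = 1.21×10⁻⁴ s⁻¹
Component geostrophic relations (x east, y north):
u_g = −(1/(fρ)) ∂P/∂y,  v_g = (1/(fρ)) ∂P/∂x
u_g = −(−2.4×10⁻³)/(1.21×10⁻⁴ × 1.23) = 16.1 m/s;  v_g = (−0.72×10⁻³)/(1.21×10⁻⁴ × 1.23) = −4.84 m/s
|V_g| = √(u_g² + v_g²) = 16.9 m/s

16.9 m/s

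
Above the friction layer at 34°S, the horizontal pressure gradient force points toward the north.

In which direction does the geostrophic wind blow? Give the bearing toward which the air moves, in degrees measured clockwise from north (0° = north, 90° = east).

The pressure-gradient force points toward the north (bearing 000°).
Geostrophic balance: in the Southern Hemisphere the Coriolis force deflects motion to the left, so the geostrophic wind blows 90° to the left of the pressure-gradient force (low pressure on the right).
Rotating 000° by 90° counterclockwise gives 270° — the wind blows toward the west.

270°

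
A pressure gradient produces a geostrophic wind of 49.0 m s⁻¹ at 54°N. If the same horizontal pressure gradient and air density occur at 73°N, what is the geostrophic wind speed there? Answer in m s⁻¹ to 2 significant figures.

With the same pressure gradient and density, V_g ∝ 1/f ∝ 1/sin φ.
V₂ = V₁ · sin φ₁ / sin φ₂ = 49.0 × sin 54° / sin 73°
V₂ = 49.0 × 0.8090/0.9563 = 41 m s⁻¹

41 m s⁻¹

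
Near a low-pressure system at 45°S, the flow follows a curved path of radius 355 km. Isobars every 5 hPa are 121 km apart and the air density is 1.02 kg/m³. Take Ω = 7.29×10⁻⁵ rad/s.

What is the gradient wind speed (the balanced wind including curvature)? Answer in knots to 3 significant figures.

Coriolis parameter at 45°S:
f = 2Ω sin φ = 2 × 7.29×10⁻⁵ × sin 45° = 1.03×10⁻⁴ s⁻¹
Pressure gradient: |∂P/∂n| = 500 Pa / 121000 m = 4.13×10⁻³ Pa/m
Geostrophic speed: V_g = |∂P/∂n|/(fρ) = 4.13×10⁻³/(1.03×10⁻⁴ × 1.02) = 39.3 m/s
Around a low, centrifugal force acts outward with Coriolis, so pressure-gradient force balances both:
(1/ρ)|∂P/∂n| = fV + V²/R  →  V² + fR·V − fR·V_g = 0
With fR = 1.03×10⁻⁴ × 355×10³ m = 36.6 m/s:
V = [−fR + √((fR)² + 4 fR V_g)]/2 = [−36.6 + √(36.6² + 4×36.6×39.3)]/2 = 23.8 m/s
Subgeostrophic (V < V_g = 39.3 m/s), as expected around a low.
Converting: 23.8 m/s × 1.944 = 46.3 knots

46.3 knots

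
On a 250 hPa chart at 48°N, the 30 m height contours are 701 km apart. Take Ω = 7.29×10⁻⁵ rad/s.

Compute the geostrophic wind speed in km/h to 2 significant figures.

14 km/h

Coriolis parameter at 48°N:
f = 2Ω sin φ = 2 × 7.29×10⁻⁵ × sin 48° = 1.08×10⁻⁴ s⁻¹
Height gradient: |∂Z/∂n| = 30 m / 701000 m = 4.28×10⁻⁵
On a pressure surface, geostrophic balance gives V_g = (g/f)|∂Z/∂n|:
V_g = 9.81 × 4.28×10⁻⁵ / 1.08×10⁻⁴ = 3.87 m/s
Converting: 3.87 m/s × 3.6 = 14 km/h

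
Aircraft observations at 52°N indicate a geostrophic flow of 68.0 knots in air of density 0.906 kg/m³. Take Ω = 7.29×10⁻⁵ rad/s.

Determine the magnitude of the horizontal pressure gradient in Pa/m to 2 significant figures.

3.6×10⁻³ Pa/m

Coriolis parameter at 52°N:
f = 2Ω sin φ = 2 × 7.29×10⁻⁵ × sin 52° = 1.15×10⁻⁴ s⁻¹
Wind speed in SI: 68.0 knots = 35.0 m/s
Geostrophic balance rearranged: |∂P/∂n| = f ρ V_g
|∂P/∂n| = 1.15×10⁻⁴ × 0.906 × 35.0 = 3.64×10⁻³ Pa/m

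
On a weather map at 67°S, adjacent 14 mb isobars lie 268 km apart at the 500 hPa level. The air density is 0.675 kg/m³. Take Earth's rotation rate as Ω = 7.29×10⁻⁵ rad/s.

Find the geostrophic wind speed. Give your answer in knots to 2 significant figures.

110 knots

Coriolis parameter at 67°S:
f = 2Ω sin φ = 2 × 7.29×10⁻⁵ × sin 67° = 1.34×10⁻⁴ s⁻¹
Pressure gradient: |∂P/∂n| = 1400 Pa / 268000 m = 5.22×10⁻³ Pa/m
Geostrophic balance (pressure-gradient force = Coriolis force):
V_g = (1/(fρ)) |∂P/∂n| = 5.22×10⁻³ / (1.34×10⁻⁴ × 0.675) = 57.7 m/s
Converting: 57.7 m/s × 1.944 = 110 knots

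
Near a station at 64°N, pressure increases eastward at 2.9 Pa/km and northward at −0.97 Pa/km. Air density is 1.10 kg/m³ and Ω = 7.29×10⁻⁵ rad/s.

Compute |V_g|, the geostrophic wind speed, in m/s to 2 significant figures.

21 m/s

Coriolis parameter at 64°N:
f = 2Ω sin φ = 2 × 7.29×10⁻⁵ × sin 64° = 1.31×10⁻⁴ s⁻¹
Component geostrophic relations (x east, y north):
u_g = −(1/(fρ)) ∂P/∂y,  v_g = (1/(fρ)) ∂P/∂x
u_g = −(−0.97×10⁻³)/(1.31×10⁻⁴ × 1.10) = 6.73 m/s;  v_g = (2.9×10⁻³)/(1.31×10⁻⁴ × 1.10) = 20.1 m/s
|V_g| = √(u_g² + v_g²) = 21.2 m/s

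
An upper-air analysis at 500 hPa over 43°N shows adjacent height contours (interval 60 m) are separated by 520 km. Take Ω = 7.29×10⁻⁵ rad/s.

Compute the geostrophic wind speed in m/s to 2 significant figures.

Coriolis parameter at 43°N:
f = 2Ω sin φ = 2 × 7.29×10⁻⁵ × sin 43° = 9.94×10⁻⁵ s⁻¹
Height gradient: |∂Z/∂n| = 60 m / 520000 m = 1.15×10⁻⁴
On a pressure surface, geostrophic balance gives V_g = (g/f)|∂Z/∂n|:
V_g = 9.81 × 1.15×10⁻⁴ / 9.94×10⁻⁵ = 11.4 m/s

11 m/s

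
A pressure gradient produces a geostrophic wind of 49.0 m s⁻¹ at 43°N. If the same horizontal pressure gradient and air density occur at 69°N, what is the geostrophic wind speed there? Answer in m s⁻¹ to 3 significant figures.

35.8 m s⁻¹

With the same pressure gradient and density, V_g ∝ 1/f ∝ 1/sin φ.
V₂ = V₁ · sin φ₁ / sin φ₂ = 49.0 × sin 43° / sin 69°
V₂ = 49.0 × 0.6820/0.9336 = 35.8 m s⁻¹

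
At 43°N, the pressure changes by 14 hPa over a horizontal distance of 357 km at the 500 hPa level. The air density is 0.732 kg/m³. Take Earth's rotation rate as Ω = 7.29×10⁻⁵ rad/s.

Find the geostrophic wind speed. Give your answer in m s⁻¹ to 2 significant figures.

Coriolis parameter at 43°N:
f = 2Ω sin φ = 2 × 7.29×10⁻⁵ × sin 43° = 9.94×10⁻⁵ s⁻¹
Pressure gradient: |∂P/∂n| = 1400 Pa / 357000 m = 3.92×10⁻³ Pa/m
Geostrophic balance (pressure-gradient force = Coriolis force):
V_g = (1/(fρ)) |∂P/∂n| = 3.92×10⁻³ / (9.94×10⁻⁵ × 0.732) = 53.9 m/s

54 m s⁻¹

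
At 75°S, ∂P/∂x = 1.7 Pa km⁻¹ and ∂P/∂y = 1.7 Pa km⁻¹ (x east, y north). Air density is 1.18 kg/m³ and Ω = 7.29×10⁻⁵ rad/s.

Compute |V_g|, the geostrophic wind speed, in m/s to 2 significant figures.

Coriolis parameter at 75°S:
f = 2Ω sin φ = 2 × 7.29×10⁻⁵ × sin 75° = 1.41×10⁻⁴ s⁻¹
In the Southern Hemisphere f is negative: f = −1.41×10⁻⁴ s⁻¹.
Component geostrophic relations (x east, y north):
u_g = −(1/(fρ)) ∂P/∂y,  v_g = (1/(fρ)) ∂P/∂x
u_g = −(1.7×10⁻³)/(−1.41×10⁻⁴ × 1.18) = 10.2 m/s;  v_g = (1.7×10⁻³)/(−1.41×10⁻⁴ × 1.18) = −10.2 m/s
|V_g| = √(u_g² + v_g²) = 14.5 m/s

14 m/s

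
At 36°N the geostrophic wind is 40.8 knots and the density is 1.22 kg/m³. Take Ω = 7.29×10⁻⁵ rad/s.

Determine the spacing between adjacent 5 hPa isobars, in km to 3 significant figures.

228 km

Coriolis parameter at 36°N:
f = 2Ω sin φ = 2 × 7.29×10⁻⁵ × sin 36° = 8.57×10⁻⁵ s⁻¹
Wind speed in SI: 40.8 knots = 21.0 m/s
Geostrophic balance rearranged: |∂P/∂n| = f ρ V_g
|∂P/∂n| = 8.57×10⁻⁵ × 1.22 × 21.0 = 2.19×10⁻³ Pa/m
Isobar spacing: Δn = ΔP/|∂P/∂n| = 500 Pa / 2.19×10⁻³ Pa/m = 227843 m ≈ 228 km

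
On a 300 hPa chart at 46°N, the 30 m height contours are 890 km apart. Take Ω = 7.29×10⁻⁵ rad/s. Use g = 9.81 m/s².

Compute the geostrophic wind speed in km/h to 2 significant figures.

11 km/h

Coriolis parameter at 46°N:
f = 2Ω sin φ = 2 × 7.29×10⁻⁵ × sin 46° = 1.05×10⁻⁴ s⁻¹
Height gradient: |∂Z/∂n| = 30 m / 890000 m = 3.37×10⁻⁵
On a pressure surface, geostrophic balance gives V_g = (g/f)|∂Z/∂n|:
V_g = 9.81 × 3.37×10⁻⁵ / 1.05×10⁻⁴ = 3.15 m/s
Converting: 3.15 m/s × 3.6 = 11 km/h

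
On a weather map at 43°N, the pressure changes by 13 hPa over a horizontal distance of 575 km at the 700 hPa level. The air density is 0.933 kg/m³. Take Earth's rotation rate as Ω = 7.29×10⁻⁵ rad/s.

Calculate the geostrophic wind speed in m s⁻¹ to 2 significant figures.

Coriolis parameter at 43°N:
f = 2Ω sin φ = 2 × 7.29×10⁻⁵ × sin 43° = 9.94×10⁻⁵ s⁻¹
Pressure gradient: |∂P/∂n| = 1300 Pa / 575000 m = 2.26×10⁻³ Pa/m
Geostrophic balance (pressure-gradient force = Coriolis force):
V_g = (1/(fρ)) |∂P/∂n| = 2.26×10⁻³ / (9.94×10⁻⁵ × 0.933) = 24.4 m/s

24 m s⁻¹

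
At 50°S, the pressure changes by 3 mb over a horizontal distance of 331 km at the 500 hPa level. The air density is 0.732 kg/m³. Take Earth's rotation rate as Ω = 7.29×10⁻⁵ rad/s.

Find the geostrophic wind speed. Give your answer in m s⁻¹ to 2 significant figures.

Coriolis parameter at 50°S:
f = 2Ω sin φ = 2 × 7.29×10⁻⁵ × sin 50° = 1.12×10⁻⁴ s⁻¹
Pressure gradient: |∂P/∂n| = 300 Pa / 331000 m = 9.06×10⁻⁴ Pa/m
Geostrophic balance (pressure-gradient force = Coriolis force):
V_g = (1/(fρ)) |∂P/∂n| = 9.06×10⁻⁴ / (1.12×10⁻⁴ × 0.732) = 11.1 m/s

11 m s⁻¹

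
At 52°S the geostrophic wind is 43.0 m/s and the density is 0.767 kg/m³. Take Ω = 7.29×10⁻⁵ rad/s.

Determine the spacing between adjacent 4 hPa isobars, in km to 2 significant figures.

110 km

Coriolis parameter at 52°S:
f = 2Ω sin φ = 2 × 7.29×10⁻⁵ × sin 52° = 1.15×10⁻⁴ s⁻¹
Geostrophic balance rearranged: |∂P/∂n| = f ρ V_g
|∂P/∂n| = 1.15×10⁻⁴ × 0.767 × 43.0 = 3.79×10⁻³ Pa/m
Isobar spacing: Δn = ΔP/|∂P/∂n| = 400 Pa / 3.79×10⁻³ Pa/m = 105562 m ≈ 110 km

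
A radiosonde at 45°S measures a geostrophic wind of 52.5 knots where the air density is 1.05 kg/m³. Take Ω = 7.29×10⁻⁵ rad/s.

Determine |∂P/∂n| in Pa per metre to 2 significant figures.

2.9×10⁻³ Pa/m

Coriolis parameter at 45°S:
f = 2Ω sin φ = 2 × 7.29×10⁻⁵ × sin 45° = 1.03×10⁻⁴ s⁻¹
Wind speed in SI: 52.5 knots = 27.0 m/s
Geostrophic balance rearranged: |∂P/∂n| = f ρ V_g
|∂P/∂n| = 1.03×10⁻⁴ × 1.05 × 27.0 = 2.92×10⁻³ Pa/m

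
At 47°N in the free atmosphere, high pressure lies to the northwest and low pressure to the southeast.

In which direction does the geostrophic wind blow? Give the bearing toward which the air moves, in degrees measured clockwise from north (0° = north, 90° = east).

The pressure-gradient force points toward the southeast (bearing 135°).
Geostrophic balance: in the Northern Hemisphere the Coriolis force deflects motion to the right, so the geostrophic wind blows 90° to the right of the pressure-gradient force (low pressure on the left).
Rotating 135° by 90° clockwise gives 225° — the wind blows toward the southwest.

225°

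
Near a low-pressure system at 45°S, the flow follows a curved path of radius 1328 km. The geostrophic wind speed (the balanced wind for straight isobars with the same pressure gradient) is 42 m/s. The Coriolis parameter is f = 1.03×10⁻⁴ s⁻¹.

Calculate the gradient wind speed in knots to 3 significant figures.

Around a low, centrifugal force acts outward with Coriolis, so pressure-gradient force balances both:
(1/ρ)|∂P/∂n| = fV + V²/R  →  V² + fR·V − fR·V_g = 0
With fR = 1.03×10⁻⁴ × 1328×10³ m = 137 m/s:
V = [−fR + √((fR)² + 4 fR V_g)]/2 = [−137 + √(137² + 4×137×42)]/2 = 33.7 m/s
Subgeostrophic (V < V_g = 42 m/s), as expected around a low.
Converting: 33.7 m/s × 1.944 = 65.5 knots

65.5 knots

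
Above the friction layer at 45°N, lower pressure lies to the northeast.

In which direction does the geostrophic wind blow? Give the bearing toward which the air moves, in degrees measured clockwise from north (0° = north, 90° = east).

135°

The pressure-gradient force points toward the northeast (bearing 045°).
Geostrophic balance: in the Northern Hemisphere the Coriolis force deflects motion to the right, so the geostrophic wind blows 90° to the right of the pressure-gradient force (low pressure on the left).
Rotating 045° by 90° clockwise gives 135° — the wind blows toward the southeast.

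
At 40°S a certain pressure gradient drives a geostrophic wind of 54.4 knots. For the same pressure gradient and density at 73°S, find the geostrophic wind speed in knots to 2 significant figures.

37 knots

With the same pressure gradient and density, V_g ∝ 1/f ∝ 1/sin φ.
V₂ = V₁ · sin φ₁ / sin φ₂ = 54.4 × sin 40° / sin 73°
V₂ = 54.4 × 0.6428/0.9563 = 37 knots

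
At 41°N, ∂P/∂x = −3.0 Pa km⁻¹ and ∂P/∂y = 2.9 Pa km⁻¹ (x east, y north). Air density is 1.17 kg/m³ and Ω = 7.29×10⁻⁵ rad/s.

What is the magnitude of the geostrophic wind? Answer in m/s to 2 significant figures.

Coriolis parameter at 41°N:
f = 2Ω sin φ = 2 × 7.29×10⁻⁵ × sin 41° = 9.57×10⁻⁵ s⁻¹
Component geostrophic relations (x east, y north):
u_g = −(1/(fρ)) ∂P/∂y,  v_g = (1/(fρ)) ∂P/∂x
u_g = −(2.9×10⁻³)/(9.57×10⁻⁵ × 1.17) = −25.9 m/s;  v_g = (−3.0×10⁻³)/(9.57×10⁻⁵ × 1.17) = −26.8 m/s
|V_g| = √(u_g² + v_g²) = 37.3 m/s

37 m/s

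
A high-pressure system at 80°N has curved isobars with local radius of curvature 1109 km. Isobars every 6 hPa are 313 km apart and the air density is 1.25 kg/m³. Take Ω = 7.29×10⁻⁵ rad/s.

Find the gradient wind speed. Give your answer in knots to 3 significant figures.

22.4 knots

Coriolis parameter at 80°N:
f = 2Ω sin φ = 2 × 7.29×10⁻⁵ × sin 80° = 1.44×10⁻⁴ s⁻¹
Pressure gradient: |∂P/∂n| = 600 Pa / 313000 m = 1.92×10⁻³ Pa/m
Geostrophic speed: V_g = |∂P/∂n|/(fρ) = 1.92×10⁻³/(1.44×10⁻⁴ × 1.25) = 10.7 m/s
Around a high, pressure-gradient force acts outward with centrifugal, so Coriolis balances both:
fV = (1/ρ)|∂P/∂n| + V²/R  →  V² − fR·V + fR·V_g = 0
With fR = 1.44×10⁻⁴ × 1109×10³ m = 159 m/s:
V = [fR − √((fR)² − 4 fR V_g)]/2 = [159 − √(159² − 4×159×10.7)]/2 = 11.5 m/s
Supergeostrophic (V > V_g = 10.7 m/s), as expected around a high.
Converting: 11.5 m/s × 1.944 = 22.4 knots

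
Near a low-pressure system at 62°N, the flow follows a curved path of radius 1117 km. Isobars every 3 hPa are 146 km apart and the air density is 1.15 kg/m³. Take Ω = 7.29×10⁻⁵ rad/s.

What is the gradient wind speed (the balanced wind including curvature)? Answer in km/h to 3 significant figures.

45.9 km/h

Coriolis parameter at 62°N:
f = 2Ω sin φ = 2 × 7.29×10⁻⁵ × sin 62° = 1.29×10⁻⁴ s⁻¹
Pressure gradient: |∂P/∂n| = 300 Pa / 146000 m = 2.05×10⁻³ Pa/m
Geostrophic speed: V_g = |∂P/∂n|/(fρ) = 2.05×10⁻³/(1.29×10⁻⁴ × 1.15) = 13.9 m/s
Around a low, centrifugal force acts outward with Coriolis, so pressure-gradient force balances both:
(1/ρ)|∂P/∂n| = fV + V²/R  →  V² + fR·V − fR·V_g = 0
With fR = 1.29×10⁻⁴ × 1117×10³ m = 144 m/s:
V = [−fR + √((fR)² + 4 fR V_g)]/2 = [−144 + √(144² + 4×144×13.9)]/2 = 12.7 m/s
Subgeostrophic (V < V_g = 13.9 m/s), as expected around a low.
Converting: 12.7 m/s × 3.6 = 45.9 km/h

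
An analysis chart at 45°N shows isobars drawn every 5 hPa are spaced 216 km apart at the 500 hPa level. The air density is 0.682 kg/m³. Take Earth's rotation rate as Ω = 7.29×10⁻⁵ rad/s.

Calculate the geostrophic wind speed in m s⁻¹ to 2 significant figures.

33 m s⁻¹

Coriolis parameter at 45°N:
f = 2Ω sin φ = 2 × 7.29×10⁻⁵ × sin 45° = 1.03×10⁻⁴ s⁻¹
Pressure gradient: |∂P/∂n| = 500 Pa / 216000 m = 2.31×10⁻³ Pa/m
Geostrophic balance (pressure-gradient force = Coriolis force):
V_g = (1/(fρ)) |∂P/∂n| = 2.31×10⁻³ / (1.03×10⁻⁴ × 0.682) = 32.9 m/s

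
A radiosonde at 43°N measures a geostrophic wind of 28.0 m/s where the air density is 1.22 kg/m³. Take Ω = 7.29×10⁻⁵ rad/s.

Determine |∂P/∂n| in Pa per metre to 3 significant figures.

Coriolis parameter at 43°N:
f = 2Ω sin φ = 2 × 7.29×10⁻⁵ × sin 43° = 9.94×10⁻⁵ s⁻¹
Geostrophic balance rearranged: |∂P/∂n| = f ρ V_g
|∂P/∂n| = 9.94×10⁻⁵ × 1.22 × 28.0 = 3.40×10⁻³ Pa/m

3.40×10⁻³ Pa/m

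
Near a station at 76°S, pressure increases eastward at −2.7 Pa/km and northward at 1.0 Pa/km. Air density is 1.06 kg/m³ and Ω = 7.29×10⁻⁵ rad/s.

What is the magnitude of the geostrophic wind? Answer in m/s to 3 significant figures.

Coriolis parameter at 76°S:
f = 2Ω sin φ = 2 × 7.29×10⁻⁵ × sin 76° = 1.41×10⁻⁴ s⁻¹
In the Southern Hemisphere f is negative: f = −1.41×10⁻⁴ s⁻¹.
Component geostrophic relations (x east, y north):
u_g = −(1/(fρ)) ∂P/∂y,  v_g = (1/(fρ)) ∂P/∂x
u_g = −(1.0×10⁻³)/(−1.41×10⁻⁴ × 1.06) = 6.67 m/s;  v_g = (−2.7×10⁻³)/(−1.41×10⁻⁴ × 1.06) = 18.0 m/s
|V_g| = √(u_g² + v_g²) = 19.2 m/s

19.2 m/s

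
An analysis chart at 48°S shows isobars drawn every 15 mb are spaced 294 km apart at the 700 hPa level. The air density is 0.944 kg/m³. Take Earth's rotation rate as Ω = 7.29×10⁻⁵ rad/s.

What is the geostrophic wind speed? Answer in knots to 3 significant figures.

Coriolis parameter at 48°S:
f = 2Ω sin φ = 2 × 7.29×10⁻⁵ × sin 48° = 1.08×10⁻⁴ s⁻¹
Pressure gradient: |∂P/∂n| = 1500 Pa / 294000 m = 5.10×10⁻³ Pa/m
Geostrophic balance (pressure-gradient force = Coriolis force):
V_g = (1/(fρ)) |∂P/∂n| = 5.10×10⁻³ / (1.08×10⁻⁴ × 0.944) = 49.9 m/s
Converting: 49.9 m/s × 1.944 = 97.0 knots

97.0 knots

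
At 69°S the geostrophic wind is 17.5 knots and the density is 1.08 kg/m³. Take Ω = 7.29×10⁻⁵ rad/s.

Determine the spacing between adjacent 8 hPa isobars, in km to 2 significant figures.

Coriolis parameter at 69°S:
f = 2Ω sin φ = 2 × 7.29×10⁻⁵ × sin 69° = 1.36×10⁻⁴ s⁻¹
Wind speed in SI: 17.5 knots = 9.00 m/s
Geostrophic balance rearranged: |∂P/∂n| = f ρ V_g
|∂P/∂n| = 1.36×10⁻⁴ × 1.08 × 9.00 = 1.32×10⁻³ Pa/m
Isobar spacing: Δn = ΔP/|∂P/∂n| = 800 Pa / 1.32×10⁻³ Pa/m = 604478 m ≈ 600 km

600 km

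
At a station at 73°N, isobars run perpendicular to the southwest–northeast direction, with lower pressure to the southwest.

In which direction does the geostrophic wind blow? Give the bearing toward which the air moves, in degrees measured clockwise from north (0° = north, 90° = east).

The pressure-gradient force points toward the southwest (bearing 225°).
Geostrophic balance: in the Northern Hemisphere the Coriolis force deflects motion to the right, so the geostrophic wind blows 90° to the right of the pressure-gradient force (low pressure on the left).
Rotating 225° by 90° clockwise gives 315° — the wind blows toward the northwest.

315°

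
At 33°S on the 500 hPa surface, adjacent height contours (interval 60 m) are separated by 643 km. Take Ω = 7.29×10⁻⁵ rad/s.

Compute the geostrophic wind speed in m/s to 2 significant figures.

12 m/s

Coriolis parameter at 33°S:
f = 2Ω sin φ = 2 × 7.29×10⁻⁵ × sin 33° = 7.94×10⁻⁵ s⁻¹
Height gradient: |∂Z/∂n| = 60 m / 643000 m = 9.33×10⁻⁵
On a pressure surface, geostrophic balance gives V_g = (g/f)|∂Z/∂n|:
V_g = 9.81 × 9.33×10⁻⁵ / 7.94×10⁻⁵ = 11.5 m/s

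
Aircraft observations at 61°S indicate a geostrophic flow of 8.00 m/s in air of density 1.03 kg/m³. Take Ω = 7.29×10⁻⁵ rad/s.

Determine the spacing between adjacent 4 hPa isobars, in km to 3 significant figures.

Coriolis parameter at 61°S:
f = 2Ω sin φ = 2 × 7.29×10⁻⁵ × sin 61° = 1.28×10⁻⁴ s⁻¹
Geostrophic balance rearranged: |∂P/∂n| = f ρ V_g
|∂P/∂n| = 1.28×10⁻⁴ × 1.03 × 8.00 = 1.05×10⁻³ Pa/m
Isobar spacing: Δn = ΔP/|∂P/∂n| = 400 Pa / 1.05×10⁻³ Pa/m = 380676 m ≈ 381 km

381 km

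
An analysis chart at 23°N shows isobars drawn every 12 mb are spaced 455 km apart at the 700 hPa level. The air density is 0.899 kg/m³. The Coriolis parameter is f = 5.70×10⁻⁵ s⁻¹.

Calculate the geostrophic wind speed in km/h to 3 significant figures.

185 km/h

Pressure gradient: |∂P/∂n| = 1200 Pa / 455000 m = 2.64×10⁻³ Pa/m
Geostrophic balance (pressure-gradient force = Coriolis force):
V_g = (1/(fρ)) |∂P/∂n| = 2.64×10⁻³ / (5.70×10⁻⁵ × 0.899) = 51.5 m/s
Converting: 51.5 m/s × 3.6 = 185 km/h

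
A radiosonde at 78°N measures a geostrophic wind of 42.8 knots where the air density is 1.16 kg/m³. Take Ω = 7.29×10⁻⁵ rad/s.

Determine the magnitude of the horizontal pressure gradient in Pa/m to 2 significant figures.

3.6×10⁻³ Pa/m

Coriolis parameter at 78°N:
f = 2Ω sin φ = 2 × 7.29×10⁻⁵ × sin 78° = 1.43×10⁻⁴ s⁻¹
Wind speed in SI: 42.8 knots = 22.0 m/s
Geostrophic balance rearranged: |∂P/∂n| = f ρ V_g
|∂P/∂n| = 1.43×10⁻⁴ × 1.16 × 22.0 = 3.64×10⁻³ Pa/m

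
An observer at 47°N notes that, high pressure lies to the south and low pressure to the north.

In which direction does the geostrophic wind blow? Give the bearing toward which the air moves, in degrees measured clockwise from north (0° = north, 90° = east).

The pressure-gradient force points toward the north (bearing 000°).
Geostrophic balance: in the Northern Hemisphere the Coriolis force deflects motion to the right, so the geostrophic wind blows 90° to the right of the pressure-gradient force (low pressure on the left).
Rotating 000° by 90° clockwise gives 090° — the wind blows toward the east.

090°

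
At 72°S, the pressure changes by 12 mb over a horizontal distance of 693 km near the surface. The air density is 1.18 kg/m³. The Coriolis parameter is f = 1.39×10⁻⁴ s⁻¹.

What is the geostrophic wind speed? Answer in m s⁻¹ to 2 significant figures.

11 m s⁻¹

Pressure gradient: |∂P/∂n| = 1200 Pa / 693000 m = 1.73×10⁻³ Pa/m
Geostrophic balance (pressure-gradient force = Coriolis force):
V_g = (1/(fρ)) |∂P/∂n| = 1.73×10⁻³ / (1.39×10⁻⁴ × 1.18) = 10.6 m/s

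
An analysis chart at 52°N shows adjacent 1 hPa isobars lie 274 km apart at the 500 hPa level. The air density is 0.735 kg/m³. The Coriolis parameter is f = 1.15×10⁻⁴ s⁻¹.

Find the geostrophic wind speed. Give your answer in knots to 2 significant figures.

Pressure gradient: |∂P/∂n| = 100 Pa / 274000 m = 3.65×10⁻⁴ Pa/m
Geostrophic balance (pressure-gradient force = Coriolis force):
V_g = (1/(fρ)) |∂P/∂n| = 3.65×10⁻⁴ / (1.15×10⁻⁴ × 0.735) = 4.32 m/s
Converting: 4.32 m/s × 1.944 = 8.4 knots

8.4 knots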